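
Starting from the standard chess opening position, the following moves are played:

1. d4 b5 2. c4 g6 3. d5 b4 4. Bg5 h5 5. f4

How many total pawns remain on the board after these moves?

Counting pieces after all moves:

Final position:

  a b c d e f g h
  ─────────────────
8│♜ ♞ ♝ ♛ ♚ ♝ ♞ ♜│8
7│♟ · ♟ ♟ ♟ ♟ · ·│7
6│· · · · · · ♟ ·│6
5│· · · ♙ · · ♗ ♟│5
4│· ♟ ♙ · · ♙ · ·│4
3│· · · · · · · ·│3
2│♙ ♙ · · ♙ · ♙ ♙│2
1│♖ ♘ · ♕ ♔ ♗ ♘ ♖│1
  ─────────────────
  a b c d e f g h


16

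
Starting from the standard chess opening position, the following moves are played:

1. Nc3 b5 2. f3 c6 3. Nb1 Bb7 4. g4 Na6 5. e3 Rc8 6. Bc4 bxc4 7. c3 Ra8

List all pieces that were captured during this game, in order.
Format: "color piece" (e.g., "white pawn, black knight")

Tracking captures:
  bxc4: captured white bishop

white bishop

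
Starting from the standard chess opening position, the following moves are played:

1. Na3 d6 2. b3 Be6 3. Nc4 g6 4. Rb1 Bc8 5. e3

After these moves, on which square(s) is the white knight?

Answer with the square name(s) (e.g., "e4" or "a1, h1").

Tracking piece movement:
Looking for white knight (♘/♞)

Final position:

  a b c d e f g h
  ─────────────────
8│♜ ♞ ♝ ♛ ♚ ♝ ♞ ♜│8
7│♟ ♟ ♟ · ♟ ♟ · ♟│7
6│· · · ♟ · · ♟ ·│6
5│· · · · · · · ·│5
4│· · ♘ · · · · ·│4
3│· ♙ · · ♙ · · ·│3
2│♙ · ♙ ♙ · ♙ ♙ ♙│2
1│· ♖ ♗ ♕ ♔ ♗ ♘ ♖│1
  ─────────────────
  a b c d e f g h


c4, g1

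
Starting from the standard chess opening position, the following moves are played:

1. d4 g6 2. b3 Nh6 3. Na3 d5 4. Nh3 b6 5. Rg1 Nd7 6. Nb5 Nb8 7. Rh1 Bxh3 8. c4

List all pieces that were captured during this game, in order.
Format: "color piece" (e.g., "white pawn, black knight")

Tracking captures:
  Bxh3: captured white knight

white knight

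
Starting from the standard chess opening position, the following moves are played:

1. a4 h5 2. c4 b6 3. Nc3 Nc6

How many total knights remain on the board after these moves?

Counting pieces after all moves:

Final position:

  a b c d e f g h
  ─────────────────
8│♜ · ♝ ♛ ♚ ♝ ♞ ♜│8
7│♟ · ♟ ♟ ♟ ♟ ♟ ·│7
6│· ♟ ♞ · · · · ·│6
5│· · · · · · · ♟│5
4│♙ · ♙ · · · · ·│4
3│· · ♘ · · · · ·│3
2│· ♙ · ♙ ♙ ♙ ♙ ♙│2
1│♖ · ♗ ♕ ♔ ♗ ♘ ♖│1
  ─────────────────
  a b c d e f g h


4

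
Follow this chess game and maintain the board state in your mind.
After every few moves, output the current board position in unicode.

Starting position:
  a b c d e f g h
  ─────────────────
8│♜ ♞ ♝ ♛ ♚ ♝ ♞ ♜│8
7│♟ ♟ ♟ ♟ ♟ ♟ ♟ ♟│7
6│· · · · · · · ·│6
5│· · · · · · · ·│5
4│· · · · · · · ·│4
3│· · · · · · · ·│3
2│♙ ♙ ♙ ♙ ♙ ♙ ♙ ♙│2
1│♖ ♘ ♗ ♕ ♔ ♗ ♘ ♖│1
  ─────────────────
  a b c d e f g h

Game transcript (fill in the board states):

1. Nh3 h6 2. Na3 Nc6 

  a b c d e f g h
  ─────────────────
8│♜ · ♝ ♛ ♚ ♝ ♞ ♜│8
7│♟ ♟ ♟ ♟ ♟ ♟ ♟ ·│7
6│· · ♞ · · · · ♟│6
5│· · · · · · · ·│5
4│· · · · · · · ·│4
3│♘ · · · · · · ♘│3
2│♙ ♙ ♙ ♙ ♙ ♙ ♙ ♙│2
1│♖ · ♗ ♕ ♔ ♗ · ♖│1
  ─────────────────
  a b c d e f g h

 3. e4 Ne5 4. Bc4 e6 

  a b c d e f g h
  ─────────────────
8│♜ · ♝ ♛ ♚ ♝ ♞ ♜│8
7│♟ ♟ ♟ ♟ · ♟ ♟ ·│7
6│· · · · ♟ · · ♟│6
5│· · · · ♞ · · ·│5
4│· · ♗ · ♙ · · ·│4
3│♘ · · · · · · ♘│3
2│♙ ♙ ♙ ♙ · ♙ ♙ ♙│2
1│♖ · ♗ ♕ ♔ · · ♖│1
  ─────────────────
  a b c d e f g h

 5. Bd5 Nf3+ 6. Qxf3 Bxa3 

  a b c d e f g h
  ─────────────────
8│♜ · ♝ ♛ ♚ · ♞ ♜│8
7│♟ ♟ ♟ ♟ · ♟ ♟ ·│7
6│· · · · ♟ · · ♟│6
5│· · · ♗ · · · ·│5
4│· · · · ♙ · · ·│4
3│♝ · · · · ♕ · ♘│3
2│♙ ♙ ♙ ♙ · ♙ ♙ ♙│2
1│♖ · ♗ · ♔ · · ♖│1
  ─────────────────
  a b c d e f g h



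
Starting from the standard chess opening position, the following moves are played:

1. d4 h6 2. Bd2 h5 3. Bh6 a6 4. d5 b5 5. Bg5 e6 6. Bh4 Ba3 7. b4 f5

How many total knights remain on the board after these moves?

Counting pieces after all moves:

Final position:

  a b c d e f g h
  ─────────────────
8│♜ ♞ ♝ ♛ ♚ · ♞ ♜│8
7│· · ♟ ♟ · · ♟ ·│7
6│♟ · · · ♟ · · ·│6
5│· ♟ · ♙ · ♟ · ♟│5
4│· ♙ · · · · · ♗│4
3│♝ · · · · · · ·│3
2│♙ · ♙ · ♙ ♙ ♙ ♙│2
1│♖ ♘ · ♕ ♔ ♗ ♘ ♖│1
  ─────────────────
  a b c d e f g h


4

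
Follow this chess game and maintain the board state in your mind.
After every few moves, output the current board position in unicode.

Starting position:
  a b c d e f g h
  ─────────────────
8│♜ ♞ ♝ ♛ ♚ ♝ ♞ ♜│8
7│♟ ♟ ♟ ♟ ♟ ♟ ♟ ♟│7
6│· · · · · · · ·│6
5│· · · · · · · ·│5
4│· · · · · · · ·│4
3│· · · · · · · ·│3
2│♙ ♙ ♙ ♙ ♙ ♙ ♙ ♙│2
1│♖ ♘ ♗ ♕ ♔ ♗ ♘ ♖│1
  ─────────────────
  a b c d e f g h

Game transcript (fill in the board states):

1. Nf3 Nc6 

  a b c d e f g h
  ─────────────────
8│♜ · ♝ ♛ ♚ ♝ ♞ ♜│8
7│♟ ♟ ♟ ♟ ♟ ♟ ♟ ♟│7
6│· · ♞ · · · · ·│6
5│· · · · · · · ·│5
4│· · · · · · · ·│4
3│· · · · · ♘ · ·│3
2│♙ ♙ ♙ ♙ ♙ ♙ ♙ ♙│2
1│♖ ♘ ♗ ♕ ♔ ♗ · ♖│1
  ─────────────────
  a b c d e f g h

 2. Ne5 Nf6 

  a b c d e f g h
  ─────────────────
8│♜ · ♝ ♛ ♚ ♝ · ♜│8
7│♟ ♟ ♟ ♟ ♟ ♟ ♟ ♟│7
6│· · ♞ · · ♞ · ·│6
5│· · · · ♘ · · ·│5
4│· · · · · · · ·│4
3│· · · · · · · ·│3
2│♙ ♙ ♙ ♙ ♙ ♙ ♙ ♙│2
1│♖ ♘ ♗ ♕ ♔ ♗ · ♖│1
  ─────────────────
  a b c d e f g h

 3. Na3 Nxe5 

  a b c d e f g h
  ─────────────────
8│♜ · ♝ ♛ ♚ ♝ · ♜│8
7│♟ ♟ ♟ ♟ ♟ ♟ ♟ ♟│7
6│· · · · · ♞ · ·│6
5│· · · · ♞ · · ·│5
4│· · · · · · · ·│4
3│♘ · · · · · · ·│3
2│♙ ♙ ♙ ♙ ♙ ♙ ♙ ♙│2
1│♖ · ♗ ♕ ♔ ♗ · ♖│1
  ─────────────────
  a b c d e f g h

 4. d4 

  a b c d e f g h
  ─────────────────
8│♜ · ♝ ♛ ♚ ♝ · ♜│8
7│♟ ♟ ♟ ♟ ♟ ♟ ♟ ♟│7
6│· · · · · ♞ · ·│6
5│· · · · ♞ · · ·│5
4│· · · ♙ · · · ·│4
3│♘ · · · · · · ·│3
2│♙ ♙ ♙ · ♙ ♙ ♙ ♙│2
1│♖ · ♗ ♕ ♔ ♗ · ♖│1
  ─────────────────
  a b c d e f g h


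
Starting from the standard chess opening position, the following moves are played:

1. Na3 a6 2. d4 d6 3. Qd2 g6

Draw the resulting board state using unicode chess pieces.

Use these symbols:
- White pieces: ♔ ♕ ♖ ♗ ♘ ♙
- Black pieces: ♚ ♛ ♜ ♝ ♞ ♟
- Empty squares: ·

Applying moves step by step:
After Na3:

♜ ♞ ♝ ♛ ♚ ♝ ♞ ♜
♟ ♟ ♟ ♟ ♟ ♟ ♟ ♟
· · · · · · · ·
· · · · · · · ·
· · · · · · · ·
♘ · · · · · · ·
♙ ♙ ♙ ♙ ♙ ♙ ♙ ♙
♖ · ♗ ♕ ♔ ♗ ♘ ♖


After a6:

♜ ♞ ♝ ♛ ♚ ♝ ♞ ♜
· ♟ ♟ ♟ ♟ ♟ ♟ ♟
♟ · · · · · · ·
· · · · · · · ·
· · · · · · · ·
♘ · · · · · · ·
♙ ♙ ♙ ♙ ♙ ♙ ♙ ♙
♖ · ♗ ♕ ♔ ♗ ♘ ♖


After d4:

♜ ♞ ♝ ♛ ♚ ♝ ♞ ♜
· ♟ ♟ ♟ ♟ ♟ ♟ ♟
♟ · · · · · · ·
· · · · · · · ·
· · · ♙ · · · ·
♘ · · · · · · ·
♙ ♙ ♙ · ♙ ♙ ♙ ♙
♖ · ♗ ♕ ♔ ♗ ♘ ♖


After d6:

♜ ♞ ♝ ♛ ♚ ♝ ♞ ♜
· ♟ ♟ · ♟ ♟ ♟ ♟
♟ · · ♟ · · · ·
· · · · · · · ·
· · · ♙ · · · ·
♘ · · · · · · ·
♙ ♙ ♙ · ♙ ♙ ♙ ♙
♖ · ♗ ♕ ♔ ♗ ♘ ♖


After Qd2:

♜ ♞ ♝ ♛ ♚ ♝ ♞ ♜
· ♟ ♟ · ♟ ♟ ♟ ♟
♟ · · ♟ · · · ·
· · · · · · · ·
· · · ♙ · · · ·
♘ · · · · · · ·
♙ ♙ ♙ ♕ ♙ ♙ ♙ ♙
♖ · ♗ · ♔ ♗ ♘ ♖


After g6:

♜ ♞ ♝ ♛ ♚ ♝ ♞ ♜
· ♟ ♟ · ♟ ♟ · ♟
♟ · · ♟ · · ♟ ·
· · · · · · · ·
· · · ♙ · · · ·
♘ · · · · · · ·
♙ ♙ ♙ ♕ ♙ ♙ ♙ ♙
♖ · ♗ · ♔ ♗ ♘ ♖



  a b c d e f g h
  ─────────────────
8│♜ ♞ ♝ ♛ ♚ ♝ ♞ ♜│8
7│· ♟ ♟ · ♟ ♟ · ♟│7
6│♟ · · ♟ · · ♟ ·│6
5│· · · · · · · ·│5
4│· · · ♙ · · · ·│4
3│♘ · · · · · · ·│3
2│♙ ♙ ♙ ♕ ♙ ♙ ♙ ♙│2
1│♖ · ♗ · ♔ ♗ ♘ ♖│1
  ─────────────────
  a b c d e f g h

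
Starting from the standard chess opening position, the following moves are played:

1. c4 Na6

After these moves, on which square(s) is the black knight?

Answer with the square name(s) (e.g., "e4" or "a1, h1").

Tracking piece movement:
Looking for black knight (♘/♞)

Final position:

  a b c d e f g h
  ─────────────────
8│♜ · ♝ ♛ ♚ ♝ ♞ ♜│8
7│♟ ♟ ♟ ♟ ♟ ♟ ♟ ♟│7
6│♞ · · · · · · ·│6
5│· · · · · · · ·│5
4│· · ♙ · · · · ·│4
3│· · · · · · · ·│3
2│♙ ♙ · ♙ ♙ ♙ ♙ ♙│2
1│♖ ♘ ♗ ♕ ♔ ♗ ♘ ♖│1
  ─────────────────
  a b c d e f g h


a6, g8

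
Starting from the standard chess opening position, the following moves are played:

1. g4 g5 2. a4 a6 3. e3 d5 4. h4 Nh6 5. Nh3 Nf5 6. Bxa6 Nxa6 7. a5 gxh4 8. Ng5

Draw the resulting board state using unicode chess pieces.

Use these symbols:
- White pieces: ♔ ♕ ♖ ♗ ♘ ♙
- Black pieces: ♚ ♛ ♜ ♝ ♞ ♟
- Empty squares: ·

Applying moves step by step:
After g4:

♜ ♞ ♝ ♛ ♚ ♝ ♞ ♜
♟ ♟ ♟ ♟ ♟ ♟ ♟ ♟
· · · · · · · ·
· · · · · · · ·
· · · · · · ♙ ·
· · · · · · · ·
♙ ♙ ♙ ♙ ♙ ♙ · ♙
♖ ♘ ♗ ♕ ♔ ♗ ♘ ♖


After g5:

♜ ♞ ♝ ♛ ♚ ♝ ♞ ♜
♟ ♟ ♟ ♟ ♟ ♟ · ♟
· · · · · · · ·
· · · · · · ♟ ·
· · · · · · ♙ ·
· · · · · · · ·
♙ ♙ ♙ ♙ ♙ ♙ · ♙
♖ ♘ ♗ ♕ ♔ ♗ ♘ ♖


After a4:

♜ ♞ ♝ ♛ ♚ ♝ ♞ ♜
♟ ♟ ♟ ♟ ♟ ♟ · ♟
· · · · · · · ·
· · · · · · ♟ ·
♙ · · · · · ♙ ·
· · · · · · · ·
· ♙ ♙ ♙ ♙ ♙ · ♙
♖ ♘ ♗ ♕ ♔ ♗ ♘ ♖


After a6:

♜ ♞ ♝ ♛ ♚ ♝ ♞ ♜
· ♟ ♟ ♟ ♟ ♟ · ♟
♟ · · · · · · ·
· · · · · · ♟ ·
♙ · · · · · ♙ ·
· · · · · · · ·
· ♙ ♙ ♙ ♙ ♙ · ♙
♖ ♘ ♗ ♕ ♔ ♗ ♘ ♖


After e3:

♜ ♞ ♝ ♛ ♚ ♝ ♞ ♜
· ♟ ♟ ♟ ♟ ♟ · ♟
♟ · · · · · · ·
· · · · · · ♟ ·
♙ · · · · · ♙ ·
· · · · ♙ · · ·
· ♙ ♙ ♙ · ♙ · ♙
♖ ♘ ♗ ♕ ♔ ♗ ♘ ♖


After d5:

♜ ♞ ♝ ♛ ♚ ♝ ♞ ♜
· ♟ ♟ · ♟ ♟ · ♟
♟ · · · · · · ·
· · · ♟ · · ♟ ·
♙ · · · · · ♙ ·
· · · · ♙ · · ·
· ♙ ♙ ♙ · ♙ · ♙
♖ ♘ ♗ ♕ ♔ ♗ ♘ ♖


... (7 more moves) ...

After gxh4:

♜ · ♝ ♛ ♚ ♝ · ♜
· ♟ ♟ · ♟ ♟ · ♟
♞ · · · · · · ·
♙ · · ♟ · ♞ · ·
· · · · · · ♙ ♟
· · · · ♙ · · ♘
· ♙ ♙ ♙ · ♙ · ·
♖ ♘ ♗ ♕ ♔ · · ♖


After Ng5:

♜ · ♝ ♛ ♚ ♝ · ♜
· ♟ ♟ · ♟ ♟ · ♟
♞ · · · · · · ·
♙ · · ♟ · ♞ ♘ ·
· · · · · · ♙ ♟
· · · · ♙ · · ·
· ♙ ♙ ♙ · ♙ · ·
♖ ♘ ♗ ♕ ♔ · · ♖



  a b c d e f g h
  ─────────────────
8│♜ · ♝ ♛ ♚ ♝ · ♜│8
7│· ♟ ♟ · ♟ ♟ · ♟│7
6│♞ · · · · · · ·│6
5│♙ · · ♟ · ♞ ♘ ·│5
4│· · · · · · ♙ ♟│4
3│· · · · ♙ · · ·│3
2│· ♙ ♙ ♙ · ♙ · ·│2
1│♖ ♘ ♗ ♕ ♔ · · ♖│1
  ─────────────────
  a b c d e f g h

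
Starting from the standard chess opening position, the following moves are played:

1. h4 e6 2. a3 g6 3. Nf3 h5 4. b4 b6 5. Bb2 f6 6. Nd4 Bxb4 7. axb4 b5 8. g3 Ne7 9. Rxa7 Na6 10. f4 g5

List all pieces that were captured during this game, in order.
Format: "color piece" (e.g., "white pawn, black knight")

Tracking captures:
  Bxb4: captured white pawn
  axb4: captured black bishop
  Rxa7: captured black pawn

white pawn, black bishop, black pawn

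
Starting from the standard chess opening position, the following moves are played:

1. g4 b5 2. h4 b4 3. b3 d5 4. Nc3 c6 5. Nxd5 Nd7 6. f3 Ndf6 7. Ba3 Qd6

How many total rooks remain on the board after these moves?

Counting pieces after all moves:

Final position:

  a b c d e f g h
  ─────────────────
8│♜ · ♝ · ♚ ♝ ♞ ♜│8
7│♟ · · · ♟ ♟ ♟ ♟│7
6│· · ♟ ♛ · ♞ · ·│6
5│· · · ♘ · · · ·│5
4│· ♟ · · · · ♙ ♙│4
3│♗ ♙ · · · ♙ · ·│3
2│♙ · ♙ ♙ ♙ · · ·│2
1│♖ · · ♕ ♔ ♗ ♘ ♖│1
  ─────────────────
  a b c d e f g h


4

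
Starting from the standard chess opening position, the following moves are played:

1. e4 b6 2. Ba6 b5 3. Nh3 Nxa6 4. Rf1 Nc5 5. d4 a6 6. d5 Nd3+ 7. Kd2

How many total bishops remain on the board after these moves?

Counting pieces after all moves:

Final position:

  a b c d e f g h
  ─────────────────
8│♜ · ♝ ♛ ♚ ♝ ♞ ♜│8
7│· · ♟ ♟ ♟ ♟ ♟ ♟│7
6│♟ · · · · · · ·│6
5│· ♟ · ♙ · · · ·│5
4│· · · · ♙ · · ·│4
3│· · · ♞ · · · ♘│3
2│♙ ♙ ♙ ♔ · ♙ ♙ ♙│2
1│♖ ♘ ♗ ♕ · ♖ · ·│1
  ─────────────────
  a b c d e f g h


3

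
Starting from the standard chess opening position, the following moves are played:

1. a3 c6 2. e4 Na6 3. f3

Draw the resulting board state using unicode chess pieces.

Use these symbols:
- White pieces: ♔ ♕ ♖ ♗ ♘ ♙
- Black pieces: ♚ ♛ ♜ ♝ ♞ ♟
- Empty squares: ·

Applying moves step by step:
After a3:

♜ ♞ ♝ ♛ ♚ ♝ ♞ ♜
♟ ♟ ♟ ♟ ♟ ♟ ♟ ♟
· · · · · · · ·
· · · · · · · ·
· · · · · · · ·
♙ · · · · · · ·
· ♙ ♙ ♙ ♙ ♙ ♙ ♙
♖ ♘ ♗ ♕ ♔ ♗ ♘ ♖


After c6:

♜ ♞ ♝ ♛ ♚ ♝ ♞ ♜
♟ ♟ · ♟ ♟ ♟ ♟ ♟
· · ♟ · · · · ·
· · · · · · · ·
· · · · · · · ·
♙ · · · · · · ·
· ♙ ♙ ♙ ♙ ♙ ♙ ♙
♖ ♘ ♗ ♕ ♔ ♗ ♘ ♖


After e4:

♜ ♞ ♝ ♛ ♚ ♝ ♞ ♜
♟ ♟ · ♟ ♟ ♟ ♟ ♟
· · ♟ · · · · ·
· · · · · · · ·
· · · · ♙ · · ·
♙ · · · · · · ·
· ♙ ♙ ♙ · ♙ ♙ ♙
♖ ♘ ♗ ♕ ♔ ♗ ♘ ♖


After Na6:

♜ · ♝ ♛ ♚ ♝ ♞ ♜
♟ ♟ · ♟ ♟ ♟ ♟ ♟
♞ · ♟ · · · · ·
· · · · · · · ·
· · · · ♙ · · ·
♙ · · · · · · ·
· ♙ ♙ ♙ · ♙ ♙ ♙
♖ ♘ ♗ ♕ ♔ ♗ ♘ ♖


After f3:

♜ · ♝ ♛ ♚ ♝ ♞ ♜
♟ ♟ · ♟ ♟ ♟ ♟ ♟
♞ · ♟ · · · · ·
· · · · · · · ·
· · · · ♙ · · ·
♙ · · · · ♙ · ·
· ♙ ♙ ♙ · · ♙ ♙
♖ ♘ ♗ ♕ ♔ ♗ ♘ ♖



  a b c d e f g h
  ─────────────────
8│♜ · ♝ ♛ ♚ ♝ ♞ ♜│8
7│♟ ♟ · ♟ ♟ ♟ ♟ ♟│7
6│♞ · ♟ · · · · ·│6
5│· · · · · · · ·│5
4│· · · · ♙ · · ·│4
3│♙ · · · · ♙ · ·│3
2│· ♙ ♙ ♙ · · ♙ ♙│2
1│♖ ♘ ♗ ♕ ♔ ♗ ♘ ♖│1
  ─────────────────
  a b c d e f g h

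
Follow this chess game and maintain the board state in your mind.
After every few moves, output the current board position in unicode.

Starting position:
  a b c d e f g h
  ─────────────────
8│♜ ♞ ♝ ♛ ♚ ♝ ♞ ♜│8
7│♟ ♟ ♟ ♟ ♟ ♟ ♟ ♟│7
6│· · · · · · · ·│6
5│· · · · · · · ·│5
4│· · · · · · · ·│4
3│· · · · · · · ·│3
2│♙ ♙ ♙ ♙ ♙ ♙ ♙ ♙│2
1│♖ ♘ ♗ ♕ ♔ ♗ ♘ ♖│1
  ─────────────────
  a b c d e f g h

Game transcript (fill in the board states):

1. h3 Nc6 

  a b c d e f g h
  ─────────────────
8│♜ · ♝ ♛ ♚ ♝ ♞ ♜│8
7│♟ ♟ ♟ ♟ ♟ ♟ ♟ ♟│7
6│· · ♞ · · · · ·│6
5│· · · · · · · ·│5
4│· · · · · · · ·│4
3│· · · · · · · ♙│3
2│♙ ♙ ♙ ♙ ♙ ♙ ♙ ·│2
1│♖ ♘ ♗ ♕ ♔ ♗ ♘ ♖│1
  ─────────────────
  a b c d e f g h

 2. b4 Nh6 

  a b c d e f g h
  ─────────────────
8│♜ · ♝ ♛ ♚ ♝ · ♜│8
7│♟ ♟ ♟ ♟ ♟ ♟ ♟ ♟│7
6│· · ♞ · · · · ♞│6
5│· · · · · · · ·│5
4│· ♙ · · · · · ·│4
3│· · · · · · · ♙│3
2│♙ · ♙ ♙ ♙ ♙ ♙ ·│2
1│♖ ♘ ♗ ♕ ♔ ♗ ♘ ♖│1
  ─────────────────
  a b c d e f g h

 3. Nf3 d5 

  a b c d e f g h
  ─────────────────
8│♜ · ♝ ♛ ♚ ♝ · ♜│8
7│♟ ♟ ♟ · ♟ ♟ ♟ ♟│7
6│· · ♞ · · · · ♞│6
5│· · · ♟ · · · ·│5
4│· ♙ · · · · · ·│4
3│· · · · · ♘ · ♙│3
2│♙ · ♙ ♙ ♙ ♙ ♙ ·│2
1│♖ ♘ ♗ ♕ ♔ ♗ · ♖│1
  ─────────────────
  a b c d e f g h

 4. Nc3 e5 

  a b c d e f g h
  ─────────────────
8│♜ · ♝ ♛ ♚ ♝ · ♜│8
7│♟ ♟ ♟ · · ♟ ♟ ♟│7
6│· · ♞ · · · · ♞│6
5│· · · ♟ ♟ · · ·│5
4│· ♙ · · · · · ·│4
3│· · ♘ · · ♘ · ♙│3
2│♙ · ♙ ♙ ♙ ♙ ♙ ·│2
1│♖ · ♗ ♕ ♔ ♗ · ♖│1
  ─────────────────
  a b c d e f g h



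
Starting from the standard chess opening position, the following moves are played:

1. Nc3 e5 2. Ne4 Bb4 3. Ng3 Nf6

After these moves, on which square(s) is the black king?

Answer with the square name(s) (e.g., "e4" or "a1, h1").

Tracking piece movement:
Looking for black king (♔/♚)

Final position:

  a b c d e f g h
  ─────────────────
8│♜ ♞ ♝ ♛ ♚ · · ♜│8
7│♟ ♟ ♟ ♟ · ♟ ♟ ♟│7
6│· · · · · ♞ · ·│6
5│· · · · ♟ · · ·│5
4│· ♝ · · · · · ·│4
3│· · · · · · ♘ ·│3
2│♙ ♙ ♙ ♙ ♙ ♙ ♙ ♙│2
1│♖ · ♗ ♕ ♔ ♗ ♘ ♖│1
  ─────────────────
  a b c d e f g h


e8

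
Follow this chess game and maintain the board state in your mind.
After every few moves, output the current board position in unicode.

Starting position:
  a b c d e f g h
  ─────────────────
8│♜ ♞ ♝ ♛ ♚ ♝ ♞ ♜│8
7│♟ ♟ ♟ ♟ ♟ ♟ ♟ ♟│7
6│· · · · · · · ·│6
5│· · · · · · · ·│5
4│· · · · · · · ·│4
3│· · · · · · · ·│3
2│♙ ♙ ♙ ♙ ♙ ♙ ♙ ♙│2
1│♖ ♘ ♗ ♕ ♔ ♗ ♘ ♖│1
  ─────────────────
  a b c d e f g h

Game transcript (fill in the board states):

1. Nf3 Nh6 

  a b c d e f g h
  ─────────────────
8│♜ ♞ ♝ ♛ ♚ ♝ · ♜│8
7│♟ ♟ ♟ ♟ ♟ ♟ ♟ ♟│7
6│· · · · · · · ♞│6
5│· · · · · · · ·│5
4│· · · · · · · ·│4
3│· · · · · ♘ · ·│3
2│♙ ♙ ♙ ♙ ♙ ♙ ♙ ♙│2
1│♖ ♘ ♗ ♕ ♔ ♗ · ♖│1
  ─────────────────
  a b c d e f g h

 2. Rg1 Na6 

  a b c d e f g h
  ─────────────────
8│♜ · ♝ ♛ ♚ ♝ · ♜│8
7│♟ ♟ ♟ ♟ ♟ ♟ ♟ ♟│7
6│♞ · · · · · · ♞│6
5│· · · · · · · ·│5
4│· · · · · · · ·│4
3│· · · · · ♘ · ·│3
2│♙ ♙ ♙ ♙ ♙ ♙ ♙ ♙│2
1│♖ ♘ ♗ ♕ ♔ ♗ ♖ ·│1
  ─────────────────
  a b c d e f g h

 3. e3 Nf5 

  a b c d e f g h
  ─────────────────
8│♜ · ♝ ♛ ♚ ♝ · ♜│8
7│♟ ♟ ♟ ♟ ♟ ♟ ♟ ♟│7
6│♞ · · · · · · ·│6
5│· · · · · ♞ · ·│5
4│· · · · · · · ·│4
3│· · · · ♙ ♘ · ·│3
2│♙ ♙ ♙ ♙ · ♙ ♙ ♙│2
1│♖ ♘ ♗ ♕ ♔ ♗ ♖ ·│1
  ─────────────────
  a b c d e f g h

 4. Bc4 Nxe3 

  a b c d e f g h
  ─────────────────
8│♜ · ♝ ♛ ♚ ♝ · ♜│8
7│♟ ♟ ♟ ♟ ♟ ♟ ♟ ♟│7
6│♞ · · · · · · ·│6
5│· · · · · · · ·│5
4│· · ♗ · · · · ·│4
3│· · · · ♞ ♘ · ·│3
2│♙ ♙ ♙ ♙ · ♙ ♙ ♙│2
1│♖ ♘ ♗ ♕ ♔ · ♖ ·│1
  ─────────────────
  a b c d e f g h

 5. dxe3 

  a b c d e f g h
  ─────────────────
8│♜ · ♝ ♛ ♚ ♝ · ♜│8
7│♟ ♟ ♟ ♟ ♟ ♟ ♟ ♟│7
6│♞ · · · · · · ·│6
5│· · · · · · · ·│5
4│· · ♗ · · · · ·│4
3│· · · · ♙ ♘ · ·│3
2│♙ ♙ ♙ · · ♙ ♙ ♙│2
1│♖ ♘ ♗ ♕ ♔ · ♖ ·│1
  ─────────────────
  a b c d e f g h


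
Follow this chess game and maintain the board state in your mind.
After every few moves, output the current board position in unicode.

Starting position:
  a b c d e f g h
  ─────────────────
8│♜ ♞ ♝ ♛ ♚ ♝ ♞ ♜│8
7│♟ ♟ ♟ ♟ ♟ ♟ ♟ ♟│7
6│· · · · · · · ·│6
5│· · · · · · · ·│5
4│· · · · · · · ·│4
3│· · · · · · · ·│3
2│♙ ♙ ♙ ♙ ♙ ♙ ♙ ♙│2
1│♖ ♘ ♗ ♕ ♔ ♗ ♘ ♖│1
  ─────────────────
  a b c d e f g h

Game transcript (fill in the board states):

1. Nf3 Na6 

  a b c d e f g h
  ─────────────────
8│♜ · ♝ ♛ ♚ ♝ ♞ ♜│8
7│♟ ♟ ♟ ♟ ♟ ♟ ♟ ♟│7
6│♞ · · · · · · ·│6
5│· · · · · · · ·│5
4│· · · · · · · ·│4
3│· · · · · ♘ · ·│3
2│♙ ♙ ♙ ♙ ♙ ♙ ♙ ♙│2
1│♖ ♘ ♗ ♕ ♔ ♗ · ♖│1
  ─────────────────
  a b c d e f g h

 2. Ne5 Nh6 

  a b c d e f g h
  ─────────────────
8│♜ · ♝ ♛ ♚ ♝ · ♜│8
7│♟ ♟ ♟ ♟ ♟ ♟ ♟ ♟│7
6│♞ · · · · · · ♞│6
5│· · · · ♘ · · ·│5
4│· · · · · · · ·│4
3│· · · · · · · ·│3
2│♙ ♙ ♙ ♙ ♙ ♙ ♙ ♙│2
1│♖ ♘ ♗ ♕ ♔ ♗ · ♖│1
  ─────────────────
  a b c d e f g h

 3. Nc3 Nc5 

  a b c d e f g h
  ─────────────────
8│♜ · ♝ ♛ ♚ ♝ · ♜│8
7│♟ ♟ ♟ ♟ ♟ ♟ ♟ ♟│7
6│· · · · · · · ♞│6
5│· · ♞ · ♘ · · ·│5
4│· · · · · · · ·│4
3│· · ♘ · · · · ·│3
2│♙ ♙ ♙ ♙ ♙ ♙ ♙ ♙│2
1│♖ · ♗ ♕ ♔ ♗ · ♖│1
  ─────────────────
  a b c d e f g h

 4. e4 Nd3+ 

  a b c d e f g h
  ─────────────────
8│♜ · ♝ ♛ ♚ ♝ · ♜│8
7│♟ ♟ ♟ ♟ ♟ ♟ ♟ ♟│7
6│· · · · · · · ♞│6
5│· · · · ♘ · · ·│5
4│· · · · ♙ · · ·│4
3│· · ♘ ♞ · · · ·│3
2│♙ ♙ ♙ ♙ · ♙ ♙ ♙│2
1│♖ · ♗ ♕ ♔ ♗ · ♖│1
  ─────────────────
  a b c d e f g h

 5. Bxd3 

  a b c d e f g h
  ─────────────────
8│♜ · ♝ ♛ ♚ ♝ · ♜│8
7│♟ ♟ ♟ ♟ ♟ ♟ ♟ ♟│7
6│· · · · · · · ♞│6
5│· · · · ♘ · · ·│5
4│· · · · ♙ · · ·│4
3│· · ♘ ♗ · · · ·│3
2│♙ ♙ ♙ ♙ · ♙ ♙ ♙│2
1│♖ · ♗ ♕ ♔ · · ♖│1
  ─────────────────
  a b c d e f g h


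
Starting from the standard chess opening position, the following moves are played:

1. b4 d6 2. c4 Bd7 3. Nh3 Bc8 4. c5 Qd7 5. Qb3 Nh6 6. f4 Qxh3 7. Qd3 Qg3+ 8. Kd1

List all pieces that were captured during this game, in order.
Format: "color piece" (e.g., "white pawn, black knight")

Tracking captures:
  Qxh3: captured white knight

white knight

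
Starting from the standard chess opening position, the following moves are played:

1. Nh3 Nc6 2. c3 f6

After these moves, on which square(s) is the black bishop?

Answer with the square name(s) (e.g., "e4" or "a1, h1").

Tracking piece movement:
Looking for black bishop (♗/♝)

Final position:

  a b c d e f g h
  ─────────────────
8│♜ · ♝ ♛ ♚ ♝ ♞ ♜│8
7│♟ ♟ ♟ ♟ ♟ · ♟ ♟│7
6│· · ♞ · · ♟ · ·│6
5│· · · · · · · ·│5
4│· · · · · · · ·│4
3│· · ♙ · · · · ♘│3
2│♙ ♙ · ♙ ♙ ♙ ♙ ♙│2
1│♖ ♘ ♗ ♕ ♔ ♗ · ♖│1
  ─────────────────
  a b c d e f g h


c8, f8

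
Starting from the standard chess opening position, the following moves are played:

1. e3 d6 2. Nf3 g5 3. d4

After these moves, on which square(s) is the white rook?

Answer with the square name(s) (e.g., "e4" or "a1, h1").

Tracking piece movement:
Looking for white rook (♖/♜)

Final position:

  a b c d e f g h
  ─────────────────
8│♜ ♞ ♝ ♛ ♚ ♝ ♞ ♜│8
7│♟ ♟ ♟ · ♟ ♟ · ♟│7
6│· · · ♟ · · · ·│6
5│· · · · · · ♟ ·│5
4│· · · ♙ · · · ·│4
3│· · · · ♙ ♘ · ·│3
2│♙ ♙ ♙ · · ♙ ♙ ♙│2
1│♖ ♘ ♗ ♕ ♔ ♗ · ♖│1
  ─────────────────
  a b c d e f g h


a1, h1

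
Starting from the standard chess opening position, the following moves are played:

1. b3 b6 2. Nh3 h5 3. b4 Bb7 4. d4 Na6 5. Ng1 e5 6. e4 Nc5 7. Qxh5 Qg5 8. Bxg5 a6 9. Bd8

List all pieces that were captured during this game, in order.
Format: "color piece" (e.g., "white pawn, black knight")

Tracking captures:
  Qxh5: captured black pawn
  Bxg5: captured black queen

black pawn, black queen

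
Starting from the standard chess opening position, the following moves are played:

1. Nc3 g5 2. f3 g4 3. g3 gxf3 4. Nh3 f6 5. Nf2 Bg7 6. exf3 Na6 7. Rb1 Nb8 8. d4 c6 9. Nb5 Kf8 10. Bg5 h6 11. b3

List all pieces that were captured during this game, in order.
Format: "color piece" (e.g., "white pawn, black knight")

Tracking captures:
  gxf3: captured white pawn
  exf3: captured black pawn

white pawn, black pawn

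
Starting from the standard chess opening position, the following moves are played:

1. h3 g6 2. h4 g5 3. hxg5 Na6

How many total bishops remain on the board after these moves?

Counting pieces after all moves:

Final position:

  a b c d e f g h
  ─────────────────
8│♜ · ♝ ♛ ♚ ♝ ♞ ♜│8
7│♟ ♟ ♟ ♟ ♟ ♟ · ♟│7
6│♞ · · · · · · ·│6
5│· · · · · · ♙ ·│5
4│· · · · · · · ·│4
3│· · · · · · · ·│3
2│♙ ♙ ♙ ♙ ♙ ♙ ♙ ·│2
1│♖ ♘ ♗ ♕ ♔ ♗ ♘ ♖│1
  ─────────────────
  a b c d e f g h


4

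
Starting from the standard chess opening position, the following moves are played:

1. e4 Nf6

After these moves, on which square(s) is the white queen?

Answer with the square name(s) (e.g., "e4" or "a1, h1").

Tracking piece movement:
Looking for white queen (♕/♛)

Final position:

  a b c d e f g h
  ─────────────────
8│♜ ♞ ♝ ♛ ♚ ♝ · ♜│8
7│♟ ♟ ♟ ♟ ♟ ♟ ♟ ♟│7
6│· · · · · ♞ · ·│6
5│· · · · · · · ·│5
4│· · · · ♙ · · ·│4
3│· · · · · · · ·│3
2│♙ ♙ ♙ ♙ · ♙ ♙ ♙│2
1│♖ ♘ ♗ ♕ ♔ ♗ ♘ ♖│1
  ─────────────────
  a b c d e f g h


d1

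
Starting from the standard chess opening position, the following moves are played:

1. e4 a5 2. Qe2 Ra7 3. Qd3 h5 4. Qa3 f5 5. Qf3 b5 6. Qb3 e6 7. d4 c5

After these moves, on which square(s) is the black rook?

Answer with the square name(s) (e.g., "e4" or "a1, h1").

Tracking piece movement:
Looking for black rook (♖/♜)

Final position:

  a b c d e f g h
  ─────────────────
8│· ♞ ♝ ♛ ♚ ♝ ♞ ♜│8
7│♜ · · ♟ · · ♟ ·│7
6│· · · · ♟ · · ·│6
5│♟ ♟ ♟ · · ♟ · ♟│5
4│· · · ♙ ♙ · · ·│4
3│· ♕ · · · · · ·│3
2│♙ ♙ ♙ · · ♙ ♙ ♙│2
1│♖ ♘ ♗ · ♔ ♗ ♘ ♖│1
  ─────────────────
  a b c d e f g h


a7, h8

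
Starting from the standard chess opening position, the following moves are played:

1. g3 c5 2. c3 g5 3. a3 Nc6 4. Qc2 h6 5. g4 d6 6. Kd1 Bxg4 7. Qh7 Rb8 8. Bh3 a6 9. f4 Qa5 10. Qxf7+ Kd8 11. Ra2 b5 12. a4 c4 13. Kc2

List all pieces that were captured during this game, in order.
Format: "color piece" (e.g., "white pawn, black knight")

Tracking captures:
  Bxg4: captured white pawn
  Qxf7+: captured black pawn

white pawn, black pawn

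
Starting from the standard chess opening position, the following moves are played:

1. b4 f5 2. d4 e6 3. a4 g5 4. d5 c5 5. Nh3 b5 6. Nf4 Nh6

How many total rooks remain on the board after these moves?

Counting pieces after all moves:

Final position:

  a b c d e f g h
  ─────────────────
8│♜ ♞ ♝ ♛ ♚ ♝ · ♜│8
7│♟ · · ♟ · · · ♟│7
6│· · · · ♟ · · ♞│6
5│· ♟ ♟ ♙ · ♟ ♟ ·│5
4│♙ ♙ · · · ♘ · ·│4
3│· · · · · · · ·│3
2│· · ♙ · ♙ ♙ ♙ ♙│2
1│♖ ♘ ♗ ♕ ♔ ♗ · ♖│1
  ─────────────────
  a b c d e f g h


4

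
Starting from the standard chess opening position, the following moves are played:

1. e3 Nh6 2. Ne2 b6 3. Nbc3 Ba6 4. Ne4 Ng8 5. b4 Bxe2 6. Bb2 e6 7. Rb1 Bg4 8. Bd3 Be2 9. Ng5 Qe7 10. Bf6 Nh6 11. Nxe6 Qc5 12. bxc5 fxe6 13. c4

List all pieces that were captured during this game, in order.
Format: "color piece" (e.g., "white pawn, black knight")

Tracking captures:
  Bxe2: captured white knight
  Nxe6: captured black pawn
  bxc5: captured black queen
  fxe6: captured white knight

white knight, black pawn, black queen, white knight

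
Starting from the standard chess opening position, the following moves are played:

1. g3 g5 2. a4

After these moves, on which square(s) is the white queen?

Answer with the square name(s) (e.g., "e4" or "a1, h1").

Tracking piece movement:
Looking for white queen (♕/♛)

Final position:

  a b c d e f g h
  ─────────────────
8│♜ ♞ ♝ ♛ ♚ ♝ ♞ ♜│8
7│♟ ♟ ♟ ♟ ♟ ♟ · ♟│7
6│· · · · · · · ·│6
5│· · · · · · ♟ ·│5
4│♙ · · · · · · ·│4
3│· · · · · · ♙ ·│3
2│· ♙ ♙ ♙ ♙ ♙ · ♙│2
1│♖ ♘ ♗ ♕ ♔ ♗ ♘ ♖│1
  ─────────────────
  a b c d e f g h


d1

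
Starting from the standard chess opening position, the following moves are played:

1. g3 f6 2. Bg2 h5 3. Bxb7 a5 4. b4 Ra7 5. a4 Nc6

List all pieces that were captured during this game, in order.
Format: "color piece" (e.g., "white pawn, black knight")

Tracking captures:
  Bxb7: captured black pawn

black pawn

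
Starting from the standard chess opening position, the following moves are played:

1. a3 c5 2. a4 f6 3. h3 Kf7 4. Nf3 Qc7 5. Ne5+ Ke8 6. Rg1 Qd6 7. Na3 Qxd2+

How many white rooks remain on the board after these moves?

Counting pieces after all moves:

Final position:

  a b c d e f g h
  ─────────────────
8│♜ ♞ ♝ · ♚ ♝ ♞ ♜│8
7│♟ ♟ · ♟ ♟ · ♟ ♟│7
6│· · · · · ♟ · ·│6
5│· · ♟ · ♘ · · ·│5
4│♙ · · · · · · ·│4
3│♘ · · · · · · ♙│3
2│· ♙ ♙ ♛ ♙ ♙ ♙ ·│2
1│♖ · ♗ ♕ ♔ ♗ ♖ ·│1
  ─────────────────
  a b c d e f g h


2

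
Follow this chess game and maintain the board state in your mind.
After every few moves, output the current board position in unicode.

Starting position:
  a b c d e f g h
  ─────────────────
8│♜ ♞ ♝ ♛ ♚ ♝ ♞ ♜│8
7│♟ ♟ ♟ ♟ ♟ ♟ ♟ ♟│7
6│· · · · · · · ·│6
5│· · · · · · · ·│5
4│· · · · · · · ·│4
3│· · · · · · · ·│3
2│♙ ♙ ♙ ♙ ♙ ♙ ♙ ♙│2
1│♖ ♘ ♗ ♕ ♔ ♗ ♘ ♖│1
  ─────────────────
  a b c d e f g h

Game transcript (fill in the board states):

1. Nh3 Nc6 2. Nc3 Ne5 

  a b c d e f g h
  ─────────────────
8│♜ · ♝ ♛ ♚ ♝ ♞ ♜│8
7│♟ ♟ ♟ ♟ ♟ ♟ ♟ ♟│7
6│· · · · · · · ·│6
5│· · · · ♞ · · ·│5
4│· · · · · · · ·│4
3│· · ♘ · · · · ♘│3
2│♙ ♙ ♙ ♙ ♙ ♙ ♙ ♙│2
1│♖ · ♗ ♕ ♔ ♗ · ♖│1
  ─────────────────
  a b c d e f g h

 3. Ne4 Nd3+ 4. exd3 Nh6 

  a b c d e f g h
  ─────────────────
8│♜ · ♝ ♛ ♚ ♝ · ♜│8
7│♟ ♟ ♟ ♟ ♟ ♟ ♟ ♟│7
6│· · · · · · · ♞│6
5│· · · · · · · ·│5
4│· · · · ♘ · · ·│4
3│· · · ♙ · · · ♘│3
2│♙ ♙ ♙ ♙ · ♙ ♙ ♙│2
1│♖ · ♗ ♕ ♔ ♗ · ♖│1
  ─────────────────
  a b c d e f g h

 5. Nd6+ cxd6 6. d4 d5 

  a b c d e f g h
  ─────────────────
8│♜ · ♝ ♛ ♚ ♝ · ♜│8
7│♟ ♟ · ♟ ♟ ♟ ♟ ♟│7
6│· · · · · · · ♞│6
5│· · · ♟ · · · ·│5
4│· · · ♙ · · · ·│4
3│· · · · · · · ♘│3
2│♙ ♙ ♙ ♙ · ♙ ♙ ♙│2
1│♖ · ♗ ♕ ♔ ♗ · ♖│1
  ─────────────────
  a b c d e f g h

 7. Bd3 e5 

  a b c d e f g h
  ─────────────────
8│♜ · ♝ ♛ ♚ ♝ · ♜│8
7│♟ ♟ · ♟ · ♟ ♟ ♟│7
6│· · · · · · · ♞│6
5│· · · ♟ ♟ · · ·│5
4│· · · ♙ · · · ·│4
3│· · · ♗ · · · ♘│3
2│♙ ♙ ♙ ♙ · ♙ ♙ ♙│2
1│♖ · ♗ ♕ ♔ · · ♖│1
  ─────────────────
  a b c d e f g h


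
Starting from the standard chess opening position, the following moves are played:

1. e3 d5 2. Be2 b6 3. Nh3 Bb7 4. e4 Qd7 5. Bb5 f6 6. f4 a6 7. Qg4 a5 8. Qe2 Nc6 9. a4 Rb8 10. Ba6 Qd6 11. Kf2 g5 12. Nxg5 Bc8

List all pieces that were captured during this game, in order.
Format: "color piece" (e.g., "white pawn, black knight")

Tracking captures:
  Nxg5: captured black pawn

black pawn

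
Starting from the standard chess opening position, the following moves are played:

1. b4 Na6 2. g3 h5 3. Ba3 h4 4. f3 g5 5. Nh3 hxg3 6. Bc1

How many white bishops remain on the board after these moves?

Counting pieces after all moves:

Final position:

  a b c d e f g h
  ─────────────────
8│♜ · ♝ ♛ ♚ ♝ ♞ ♜│8
7│♟ ♟ ♟ ♟ ♟ ♟ · ·│7
6│♞ · · · · · · ·│6
5│· · · · · · ♟ ·│5
4│· ♙ · · · · · ·│4
3│· · · · · ♙ ♟ ♘│3
2│♙ · ♙ ♙ ♙ · · ♙│2
1│♖ ♘ ♗ ♕ ♔ ♗ · ♖│1
  ─────────────────
  a b c d e f g h


2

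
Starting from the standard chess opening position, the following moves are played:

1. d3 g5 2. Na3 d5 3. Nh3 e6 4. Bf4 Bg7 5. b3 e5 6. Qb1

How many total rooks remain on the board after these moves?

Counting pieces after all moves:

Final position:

  a b c d e f g h
  ─────────────────
8│♜ ♞ ♝ ♛ ♚ · ♞ ♜│8
7│♟ ♟ ♟ · · ♟ ♝ ♟│7
6│· · · · · · · ·│6
5│· · · ♟ ♟ · ♟ ·│5
4│· · · · · ♗ · ·│4
3│♘ ♙ · ♙ · · · ♘│3
2│♙ · ♙ · ♙ ♙ ♙ ♙│2
1│♖ ♕ · · ♔ ♗ · ♖│1
  ─────────────────
  a b c d e f g h


4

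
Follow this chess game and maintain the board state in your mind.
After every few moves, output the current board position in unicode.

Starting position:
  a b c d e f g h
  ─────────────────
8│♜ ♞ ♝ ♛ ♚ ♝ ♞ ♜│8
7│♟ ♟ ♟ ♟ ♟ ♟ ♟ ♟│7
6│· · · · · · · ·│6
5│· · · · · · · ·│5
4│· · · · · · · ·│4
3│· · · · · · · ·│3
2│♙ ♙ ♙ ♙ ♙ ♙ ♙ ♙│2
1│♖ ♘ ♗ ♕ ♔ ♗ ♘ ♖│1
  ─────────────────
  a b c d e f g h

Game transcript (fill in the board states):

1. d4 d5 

  a b c d e f g h
  ─────────────────
8│♜ ♞ ♝ ♛ ♚ ♝ ♞ ♜│8
7│♟ ♟ ♟ · ♟ ♟ ♟ ♟│7
6│· · · · · · · ·│6
5│· · · ♟ · · · ·│5
4│· · · ♙ · · · ·│4
3│· · · · · · · ·│3
2│♙ ♙ ♙ · ♙ ♙ ♙ ♙│2
1│♖ ♘ ♗ ♕ ♔ ♗ ♘ ♖│1
  ─────────────────
  a b c d e f g h

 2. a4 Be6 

  a b c d e f g h
  ─────────────────
8│♜ ♞ · ♛ ♚ ♝ ♞ ♜│8
7│♟ ♟ ♟ · ♟ ♟ ♟ ♟│7
6│· · · · ♝ · · ·│6
5│· · · ♟ · · · ·│5
4│♙ · · ♙ · · · ·│4
3│· · · · · · · ·│3
2│· ♙ ♙ · ♙ ♙ ♙ ♙│2
1│♖ ♘ ♗ ♕ ♔ ♗ ♘ ♖│1
  ─────────────────
  a b c d e f g h

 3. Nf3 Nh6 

  a b c d e f g h
  ─────────────────
8│♜ ♞ · ♛ ♚ ♝ · ♜│8
7│♟ ♟ ♟ · ♟ ♟ ♟ ♟│7
6│· · · · ♝ · · ♞│6
5│· · · ♟ · · · ·│5
4│♙ · · ♙ · · · ·│4
3│· · · · · ♘ · ·│3
2│· ♙ ♙ · ♙ ♙ ♙ ♙│2
1│♖ ♘ ♗ ♕ ♔ ♗ · ♖│1
  ─────────────────
  a b c d e f g h

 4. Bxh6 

  a b c d e f g h
  ─────────────────
8│♜ ♞ · ♛ ♚ ♝ · ♜│8
7│♟ ♟ ♟ · ♟ ♟ ♟ ♟│7
6│· · · · ♝ · · ♗│6
5│· · · ♟ · · · ·│5
4│♙ · · ♙ · · · ·│4
3│· · · · · ♘ · ·│3
2│· ♙ ♙ · ♙ ♙ ♙ ♙│2
1│♖ ♘ · ♕ ♔ ♗ · ♖│1
  ─────────────────
  a b c d e f g h
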